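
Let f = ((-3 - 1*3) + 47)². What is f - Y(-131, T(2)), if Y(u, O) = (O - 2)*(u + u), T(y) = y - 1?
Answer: 1419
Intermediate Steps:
T(y) = -1 + y
Y(u, O) = 2*u*(-2 + O) (Y(u, O) = (-2 + O)*(2*u) = 2*u*(-2 + O))
f = 1681 (f = ((-3 - 3) + 47)² = (-6 + 47)² = 41² = 1681)
f - Y(-131, T(2)) = 1681 - 2*(-131)*(-2 + (-1 + 2)) = 1681 - 2*(-131)*(-2 + 1) = 1681 - 2*(-131)*(-1) = 1681 - 1*262 = 1681 - 262 = 1419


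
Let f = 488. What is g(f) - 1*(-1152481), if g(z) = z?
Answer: 1152969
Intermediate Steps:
g(f) - 1*(-1152481) = 488 - 1*(-1152481) = 488 + 1152481 = 1152969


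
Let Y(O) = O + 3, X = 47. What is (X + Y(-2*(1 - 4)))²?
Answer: 3136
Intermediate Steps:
Y(O) = 3 + O
(X + Y(-2*(1 - 4)))² = (47 + (3 - 2*(1 - 4)))² = (47 + (3 - 2*(-3)))² = (47 + (3 + 6))² = (47 + 9)² = 56² = 3136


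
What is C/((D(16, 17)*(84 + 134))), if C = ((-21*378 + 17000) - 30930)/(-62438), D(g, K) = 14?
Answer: 781/6805742 ≈ 0.00011476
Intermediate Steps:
C = 10934/31219 (C = ((-7938 + 17000) - 30930)*(-1/62438) = (9062 - 30930)*(-1/62438) = -21868*(-1/62438) = 10934/31219 ≈ 0.35024)
C/((D(16, 17)*(84 + 134))) = 10934/(31219*((14*(84 + 134)))) = 10934/(31219*((14*218))) = (10934/31219)/3052 = (10934/31219)*(1/3052) = 781/6805742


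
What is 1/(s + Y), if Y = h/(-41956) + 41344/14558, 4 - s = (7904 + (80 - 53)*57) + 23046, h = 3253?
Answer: -305397724/9920001428295 ≈ -3.0786e-5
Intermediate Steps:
s = -32485 (s = 4 - ((7904 + (80 - 53)*57) + 23046) = 4 - ((7904 + 27*57) + 23046) = 4 - ((7904 + 1539) + 23046) = 4 - (9443 + 23046) = 4 - 1*32489 = 4 - 32489 = -32485)
Y = 843635845/305397724 (Y = 3253/(-41956) + 41344/14558 = 3253*(-1/41956) + 41344*(1/14558) = -3253/41956 + 20672/7279 = 843635845/305397724 ≈ 2.7624)
1/(s + Y) = 1/(-32485 + 843635845/305397724) = 1/(-9920001428295/305397724) = -305397724/9920001428295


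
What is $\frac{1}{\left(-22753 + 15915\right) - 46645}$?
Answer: $- \frac{1}{53483} \approx -1.8698 \cdot 10^{-5}$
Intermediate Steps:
$\frac{1}{\left(-22753 + 15915\right) - 46645} = \frac{1}{-6838 - 46645} = \frac{1}{-53483} = - \frac{1}{53483}$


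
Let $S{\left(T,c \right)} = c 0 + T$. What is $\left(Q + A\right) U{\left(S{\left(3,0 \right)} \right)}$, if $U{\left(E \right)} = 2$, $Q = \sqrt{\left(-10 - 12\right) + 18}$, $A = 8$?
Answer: $16 + 4 i \approx 16.0 + 4.0 i$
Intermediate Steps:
$S{\left(T,c \right)} = T$ ($S{\left(T,c \right)} = 0 + T = T$)
$Q = 2 i$ ($Q = \sqrt{\left(-10 - 12\right) + 18} = \sqrt{-22 + 18} = \sqrt{-4} = 2 i \approx 2.0 i$)
$\left(Q + A\right) U{\left(S{\left(3,0 \right)} \right)} = \left(2 i + 8\right) 2 = \left(8 + 2 i\right) 2 = 16 + 4 i$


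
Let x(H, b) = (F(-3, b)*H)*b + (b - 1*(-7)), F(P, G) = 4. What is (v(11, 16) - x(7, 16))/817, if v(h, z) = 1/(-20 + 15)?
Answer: -124/215 ≈ -0.57674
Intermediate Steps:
v(h, z) = -⅕ (v(h, z) = 1/(-5) = -⅕)
x(H, b) = 7 + b + 4*H*b (x(H, b) = (4*H)*b + (b - 1*(-7)) = 4*H*b + (b + 7) = 4*H*b + (7 + b) = 7 + b + 4*H*b)
(v(11, 16) - x(7, 16))/817 = (-⅕ - (7 + 16 + 4*7*16))/817 = (-⅕ - (7 + 16 + 448))*(1/817) = (-⅕ - 1*471)*(1/817) = (-⅕ - 471)*(1/817) = -2356/5*1/817 = -124/215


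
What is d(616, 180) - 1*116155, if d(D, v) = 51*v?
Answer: -106975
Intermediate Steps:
d(616, 180) - 1*116155 = 51*180 - 1*116155 = 9180 - 116155 = -106975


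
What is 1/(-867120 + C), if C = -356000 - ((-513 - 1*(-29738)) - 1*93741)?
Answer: -1/1158604 ≈ -8.6311e-7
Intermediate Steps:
C = -291484 (C = -356000 - ((-513 + 29738) - 93741) = -356000 - (29225 - 93741) = -356000 - 1*(-64516) = -356000 + 64516 = -291484)
1/(-867120 + C) = 1/(-867120 - 291484) = 1/(-1158604) = -1/1158604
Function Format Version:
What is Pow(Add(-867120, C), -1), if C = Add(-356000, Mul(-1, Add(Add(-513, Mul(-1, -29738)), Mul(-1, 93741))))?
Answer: Rational(-1, 1158604) ≈ -8.6311e-7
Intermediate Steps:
C = -291484 (C = Add(-356000, Mul(-1, Add(Add(-513, 29738), -93741))) = Add(-356000, Mul(-1, Add(29225, -93741))) = Add(-356000, Mul(-1, -64516)) = Add(-356000, 64516) = -291484)
Pow(Add(-867120, C), -1) = Pow(Add(-867120, -291484), -1) = Pow(-1158604, -1) = Rational(-1, 1158604)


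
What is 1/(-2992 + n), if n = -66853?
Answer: -1/69845 ≈ -1.4317e-5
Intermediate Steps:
1/(-2992 + n) = 1/(-2992 - 66853) = 1/(-69845) = -1/69845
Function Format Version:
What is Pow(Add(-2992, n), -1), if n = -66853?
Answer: Rational(-1, 69845) ≈ -1.4317e-5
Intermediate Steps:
Pow(Add(-2992, n), -1) = Pow(Add(-2992, -66853), -1) = Pow(-69845, -1) = Rational(-1, 69845)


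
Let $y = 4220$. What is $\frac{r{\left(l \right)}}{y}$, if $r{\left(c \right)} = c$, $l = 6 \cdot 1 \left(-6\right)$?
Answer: $- \frac{9}{1055} \approx -0.0085308$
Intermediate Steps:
$l = -36$ ($l = 6 \left(-6\right) = -36$)
$\frac{r{\left(l \right)}}{y} = - \frac{36}{4220} = \left(-36\right) \frac{1}{4220} = - \frac{9}{1055}$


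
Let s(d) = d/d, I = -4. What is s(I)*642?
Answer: 642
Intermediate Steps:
s(d) = 1
s(I)*642 = 1*642 = 642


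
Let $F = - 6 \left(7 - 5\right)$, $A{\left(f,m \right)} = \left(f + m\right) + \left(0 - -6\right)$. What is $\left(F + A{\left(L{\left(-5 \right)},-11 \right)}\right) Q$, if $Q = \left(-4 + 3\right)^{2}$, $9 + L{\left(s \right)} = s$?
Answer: $-31$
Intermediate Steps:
$L{\left(s \right)} = -9 + s$
$Q = 1$ ($Q = \left(-1\right)^{2} = 1$)
$A{\left(f,m \right)} = 6 + f + m$ ($A{\left(f,m \right)} = \left(f + m\right) + \left(0 + 6\right) = \left(f + m\right) + 6 = 6 + f + m$)
$F = -12$ ($F = \left(-6\right) 2 = -12$)
$\left(F + A{\left(L{\left(-5 \right)},-11 \right)}\right) Q = \left(-12 - 19\right) 1 = \left(-31\right) 1 = -31$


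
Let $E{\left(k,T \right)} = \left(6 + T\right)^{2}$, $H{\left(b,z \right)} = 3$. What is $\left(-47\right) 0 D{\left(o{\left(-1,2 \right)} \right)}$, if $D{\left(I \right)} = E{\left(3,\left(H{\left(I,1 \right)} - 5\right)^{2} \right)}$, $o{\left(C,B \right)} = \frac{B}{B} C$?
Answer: $0$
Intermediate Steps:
$o{\left(C,B \right)} = C$ ($o{\left(C,B \right)} = 1 C = C$)
$D{\left(I \right)} = 100$ ($D{\left(I \right)} = \left(6 + \left(3 - 5\right)^{2}\right)^{2} = \left(6 + \left(-2\right)^{2}\right)^{2} = \left(6 + 4\right)^{2} = 10^{2} = 100$)
$\left(-47\right) 0 D{\left(o{\left(-1,2 \right)} \right)} = \left(-47\right) 0 \cdot 100 = 0 \cdot 100 = 0$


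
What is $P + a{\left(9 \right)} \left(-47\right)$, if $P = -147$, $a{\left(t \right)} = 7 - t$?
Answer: $-53$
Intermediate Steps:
$P + a{\left(9 \right)} \left(-47\right) = -147 + \left(7 - 9\right) \left(-47\right) = -147 - -94 = -147 + 94 = -53$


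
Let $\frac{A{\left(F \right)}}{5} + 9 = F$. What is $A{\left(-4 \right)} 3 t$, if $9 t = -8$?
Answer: $\frac{520}{3} \approx 173.33$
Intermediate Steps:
$t = - \frac{8}{9}$ ($t = \frac{1}{9} \left(-8\right) = - \frac{8}{9} \approx -0.88889$)
$A{\left(F \right)} = -45 + 5 F$
$A{\left(-4 \right)} 3 t = \left(-45 + 5 \left(-4\right)\right) 3 \left(- \frac{8}{9}\right) = \left(-45 - 20\right) 3 \left(- \frac{8}{9}\right) = \left(-65\right) 3 \left(- \frac{8}{9}\right) = \left(-195\right) \left(- \frac{8}{9}\right) = \frac{520}{3}$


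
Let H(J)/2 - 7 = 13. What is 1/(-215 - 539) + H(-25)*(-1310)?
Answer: -39509601/754 ≈ -52400.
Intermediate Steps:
H(J) = 40 (H(J) = 14 + 2*13 = 14 + 26 = 40)
1/(-215 - 539) + H(-25)*(-1310) = 1/(-215 - 539) + 40*(-1310) = 1/(-754) - 52400 = -1/754 - 52400 = -39509601/754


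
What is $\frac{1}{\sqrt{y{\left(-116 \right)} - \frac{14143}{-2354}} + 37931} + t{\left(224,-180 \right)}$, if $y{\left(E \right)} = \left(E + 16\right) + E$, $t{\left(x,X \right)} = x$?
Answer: $\frac{758652994249734}{3386843325715} - \frac{i \sqrt{1163631634}}{3386843325715} \approx 224.0 - 1.0072 \cdot 10^{-8} i$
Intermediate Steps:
$y{\left(E \right)} = 16 + 2 E$ ($y{\left(E \right)} = \left(16 + E\right) + E = 16 + 2 E$)
$\frac{1}{\sqrt{y{\left(-116 \right)} - \frac{14143}{-2354}} + 37931} + t{\left(224,-180 \right)} = \frac{1}{\sqrt{\left(16 + 2 \left(-116\right)\right) - \frac{14143}{-2354}} + 37931} + 224 = \frac{1}{\sqrt{\left(16 - 232\right) - - \frac{14143}{2354}} + 37931} + 224 = \frac{1}{\sqrt{-216 + \frac{14143}{2354}} + 37931} + 224 = \frac{1}{\sqrt{- \frac{494321}{2354}} + 37931} + 224 = \frac{1}{\frac{i \sqrt{1163631634}}{2354} + 37931} + 224 = \frac{1}{37931 + \frac{i \sqrt{1163631634}}{2354}} + 224 = 224 + \frac{1}{37931 + \frac{i \sqrt{1163631634}}{2354}}$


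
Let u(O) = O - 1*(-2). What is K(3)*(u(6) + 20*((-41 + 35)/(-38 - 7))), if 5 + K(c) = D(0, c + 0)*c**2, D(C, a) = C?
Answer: -160/3 ≈ -53.333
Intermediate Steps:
K(c) = -5 (K(c) = -5 + 0*c**2 = -5 + 0 = -5)
u(O) = 2 + O (u(O) = O + 2 = 2 + O)
K(3)*(u(6) + 20*((-41 + 35)/(-38 - 7))) = -5*((2 + 6) + 20*((-41 + 35)/(-38 - 7))) = -5*(8 + 20*(-6/(-45))) = -5*(8 + 20*(-6*(-1/45))) = -5*(8 + 20*(2/15)) = -5*(8 + 8/3) = -5*32/3 = -160/3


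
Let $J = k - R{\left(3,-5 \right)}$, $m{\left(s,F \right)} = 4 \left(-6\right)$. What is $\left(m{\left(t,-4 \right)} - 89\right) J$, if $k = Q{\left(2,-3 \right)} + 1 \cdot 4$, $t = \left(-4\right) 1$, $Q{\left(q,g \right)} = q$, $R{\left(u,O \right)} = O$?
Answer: $-1243$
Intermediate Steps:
$t = -4$
$k = 6$ ($k = 2 + 1 \cdot 4 = 2 + 4 = 6$)
$m{\left(s,F \right)} = -24$
$J = 11$ ($J = 6 - -5 = 6 + 5 = 11$)
$\left(m{\left(t,-4 \right)} - 89\right) J = \left(-24 - 89\right) 11 = \left(-113\right) 11 = -1243$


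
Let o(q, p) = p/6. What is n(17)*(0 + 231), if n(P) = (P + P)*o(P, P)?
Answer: 22253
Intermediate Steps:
o(q, p) = p/6 (o(q, p) = p*(⅙) = p/6)
n(P) = P²/3 (n(P) = (P + P)*(P/6) = (2*P)*(P/6) = P²/3)
n(17)*(0 + 231) = ((⅓)*17²)*(0 + 231) = ((⅓)*289)*231 = (289/3)*231 = 22253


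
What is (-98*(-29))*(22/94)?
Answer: 31262/47 ≈ 665.15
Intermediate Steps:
(-98*(-29))*(22/94) = 2842*(22*(1/94)) = 2842*(11/47) = 31262/47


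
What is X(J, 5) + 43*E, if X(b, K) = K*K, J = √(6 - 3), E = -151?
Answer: -6468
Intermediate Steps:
J = √3 ≈ 1.7320
X(b, K) = K²
X(J, 5) + 43*E = 5² + 43*(-151) = 25 - 6493 = -6468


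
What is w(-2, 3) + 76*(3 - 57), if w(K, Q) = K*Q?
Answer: -4110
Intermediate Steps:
w(-2, 3) + 76*(3 - 57) = -2*3 + 76*(3 - 57) = -6 + 76*(-54) = -6 - 4104 = -4110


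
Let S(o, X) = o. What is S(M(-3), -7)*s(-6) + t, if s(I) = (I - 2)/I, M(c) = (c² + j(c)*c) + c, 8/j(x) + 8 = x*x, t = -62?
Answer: -86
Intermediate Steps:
j(x) = 8/(-8 + x²) (j(x) = 8/(-8 + x*x) = 8/(-8 + x²))
M(c) = c + c² + 8*c/(-8 + c²) (M(c) = (c² + (8/(-8 + c²))*c) + c = (c² + 8*c/(-8 + c²)) + c = c + c² + 8*c/(-8 + c²))
s(I) = (-2 + I)/I
S(M(-3), -7)*s(-6) + t = ((-3)²*(-8 - 3 + (-3)²)/(-8 + (-3)²))*((-2 - 6)/(-6)) - 62 = (9*(-8 - 3 + 9)/(-8 + 9))*(-⅙*(-8)) - 62 = (9*(-2)/1)*(4/3) - 62 = (9*1*(-2))*(4/3) - 62 = -18*4/3 - 62 = -24 - 62 = -86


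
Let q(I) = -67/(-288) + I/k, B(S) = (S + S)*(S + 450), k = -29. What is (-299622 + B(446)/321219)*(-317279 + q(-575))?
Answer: 127510420060448873345/1341410544 ≈ 9.5057e+10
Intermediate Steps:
B(S) = 2*S*(450 + S) (B(S) = (2*S)*(450 + S) = 2*S*(450 + S))
q(I) = 67/288 - I/29 (q(I) = -67/(-288) + I/(-29) = -67*(-1/288) + I*(-1/29) = 67/288 - I/29)
(-299622 + B(446)/321219)*(-317279 + q(-575)) = (-299622 + (2*446*(450 + 446))/321219)*(-317279 + (67/288 - 1/29*(-575))) = (-299622 + (2*446*896)*(1/321219))*(-317279 + (67/288 + 575/29)) = (-299622 + 799232*(1/321219))*(-317279 + 167543/8352) = (-299622 + 799232/321219)*(-2649746665/8352) = -96243479986/321219*(-2649746665/8352) = 127510420060448873345/1341410544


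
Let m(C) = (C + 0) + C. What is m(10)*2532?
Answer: 50640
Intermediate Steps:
m(C) = 2*C (m(C) = C + C = 2*C)
m(10)*2532 = (2*10)*2532 = 20*2532 = 50640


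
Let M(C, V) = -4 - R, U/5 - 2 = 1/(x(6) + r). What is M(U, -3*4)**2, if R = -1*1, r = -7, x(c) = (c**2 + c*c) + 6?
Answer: 9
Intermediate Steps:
x(c) = 6 + 2*c**2 (x(c) = (c**2 + c**2) + 6 = 2*c**2 + 6 = 6 + 2*c**2)
R = -1
U = 715/71 (U = 10 + 5/((6 + 2*6**2) - 7) = 10 + 5/((6 + 2*36) - 7) = 10 + 5/((6 + 72) - 7) = 10 + 5/(78 - 7) = 10 + 5/71 = 715/71 ≈ 10.070)
M(C, V) = -3 (M(C, V) = -4 - 1*(-1) = -4 + 1 = -3)
M(U, -3*4)**2 = (-3)**2 = 9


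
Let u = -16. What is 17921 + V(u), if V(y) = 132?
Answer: 18053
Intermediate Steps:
17921 + V(u) = 17921 + 132 = 18053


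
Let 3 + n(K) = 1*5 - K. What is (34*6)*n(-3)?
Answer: 1020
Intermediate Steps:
n(K) = 2 - K (n(K) = -3 + (1*5 - K) = -3 + (5 - K) = 2 - K)
(34*6)*n(-3) = (34*6)*(2 - 1*(-3)) = 204*(2 + 3) = 204*5 = 1020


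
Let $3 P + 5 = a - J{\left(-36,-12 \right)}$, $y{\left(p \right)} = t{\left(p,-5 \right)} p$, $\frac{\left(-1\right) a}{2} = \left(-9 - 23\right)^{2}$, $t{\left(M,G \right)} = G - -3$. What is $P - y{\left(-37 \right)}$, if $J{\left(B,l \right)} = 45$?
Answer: $- \frac{2320}{3} \approx -773.33$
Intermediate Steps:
$t{\left(M,G \right)} = 3 + G$ ($t{\left(M,G \right)} = G + 3 = 3 + G$)
$a = -2048$ ($a = - 2 \left(-9 - 23\right)^{2} = - 2 \left(-32\right)^{2} = \left(-2\right) 1024 = -2048$)
$y{\left(p \right)} = - 2 p$ ($y{\left(p \right)} = \left(3 - 5\right) p = - 2 p$)
$P = - \frac{2098}{3}$ ($P = - \frac{5}{3} + \frac{-2048 - 45}{3} = - \frac{5}{3} + \frac{1}{3} \left(-2093\right) = - \frac{5}{3} - \frac{2093}{3} = - \frac{2098}{3} \approx -699.33$)
$P - y{\left(-37 \right)} = - \frac{2098}{3} - \left(-2\right) \left(-37\right) = - \frac{2098}{3} - 74 = - \frac{2320}{3}$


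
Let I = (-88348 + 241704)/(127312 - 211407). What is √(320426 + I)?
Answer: √18727519424230/7645 ≈ 566.06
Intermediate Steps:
I = -153356/84095 (I = 153356/(-84095) = 153356*(-1/84095) = -153356/84095 ≈ -1.8236)
√(320426 + I) = √(320426 - 153356/84095) = √(26946071114/84095) = √18727519424230/7645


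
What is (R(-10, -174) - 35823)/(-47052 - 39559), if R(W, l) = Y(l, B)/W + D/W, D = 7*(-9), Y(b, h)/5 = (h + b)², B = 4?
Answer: 502667/866110 ≈ 0.58037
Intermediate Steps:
Y(b, h) = 5*(b + h)² (Y(b, h) = 5*(h + b)² = 5*(b + h)²)
D = -63
R(W, l) = -63/W + 5*(4 + l)²/W (R(W, l) = (5*(l + 4)²)/W - 63/W = (5*(4 + l)²)/W - 63/W = 5*(4 + l)²/W - 63/W = -63/W + 5*(4 + l)²/W)
(R(-10, -174) - 35823)/(-47052 - 39559) = ((-63 + 5*(4 - 174)²)/(-10) - 35823)/(-47052 - 39559) = (-(-63 + 5*(-170)²)/10 - 35823)/(-86611) = (-(-63 + 5*28900)/10 - 35823)*(-1/86611) = (-(-63 + 144500)/10 - 35823)*(-1/86611) = (-⅒*144437 - 35823)*(-1/86611) = (-144437/10 - 35823)*(-1/86611) = -502667/10*(-1/86611) = 502667/866110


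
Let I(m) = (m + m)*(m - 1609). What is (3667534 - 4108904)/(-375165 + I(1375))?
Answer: 88274/203733 ≈ 0.43328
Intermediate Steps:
I(m) = 2*m*(-1609 + m) (I(m) = (2*m)*(-1609 + m) = 2*m*(-1609 + m))
(3667534 - 4108904)/(-375165 + I(1375)) = (3667534 - 4108904)/(-375165 + 2*1375*(-1609 + 1375)) = -441370/(-375165 + 2*1375*(-234)) = -441370/(-375165 - 643500) = -441370/(-1018665) = -441370*(-1/1018665) = 88274/203733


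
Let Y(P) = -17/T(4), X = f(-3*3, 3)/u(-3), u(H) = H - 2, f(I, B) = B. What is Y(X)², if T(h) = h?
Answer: 289/16 ≈ 18.063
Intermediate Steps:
u(H) = -2 + H
X = -⅗ (X = 3/(-2 - 3) = 3/(-5) = 3*(-⅕) = -⅗ ≈ -0.60000)
Y(P) = -17/4
Y(X)² = (-17/4)² = 289/16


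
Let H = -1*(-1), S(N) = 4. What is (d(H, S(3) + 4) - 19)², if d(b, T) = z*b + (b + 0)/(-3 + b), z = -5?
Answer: 2401/4 ≈ 600.25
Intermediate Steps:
H = 1
d(b, T) = -5*b + b/(-3 + b) (d(b, T) = -5*b + (b + 0)/(-3 + b) = -5*b + b/(-3 + b))
(d(H, S(3) + 4) - 19)² = (1*(16 - 5*1)/(-3 + 1) - 19)² = (1*(16 - 5)/(-2) - 19)² = (1*(-½)*11 - 19)² = (-11/2 - 19)² = (-49/2)² = 2401/4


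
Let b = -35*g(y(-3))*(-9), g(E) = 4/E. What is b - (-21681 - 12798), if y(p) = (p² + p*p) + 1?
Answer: 656361/19 ≈ 34545.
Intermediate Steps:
y(p) = 1 + 2*p² (y(p) = (p² + p²) + 1 = 2*p² + 1 = 1 + 2*p²)
b = 1260/19 (b = -140/(1 + 2*(-3)²)*(-9) = -140/(1 + 2*9)*(-9) = -140/(1 + 18)*(-9) = -140/19*(-9) = 1260/19 ≈ 66.316)
b - (-21681 - 12798) = 1260/19 - (-21681 - 12798) = 1260/19 - 1*(-34479) = 1260/19 + 34479 = 656361/19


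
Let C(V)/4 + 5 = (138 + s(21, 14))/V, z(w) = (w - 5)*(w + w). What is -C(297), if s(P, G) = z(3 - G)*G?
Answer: -14324/297 ≈ -48.229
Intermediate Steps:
z(w) = 2*w*(-5 + w) (z(w) = (-5 + w)*(2*w) = 2*w*(-5 + w))
s(P, G) = 2*G*(-2 - G)*(3 - G) (s(P, G) = (2*(3 - G)*(-5 + (3 - G)))*G = (2*(3 - G)*(-2 - G))*G = (2*(-2 - G)*(3 - G))*G = 2*G*(-2 - G)*(3 - G))
C(V) = -20 + 20264/V (C(V) = -20 + 4*((138 + 2*14*(-3 + 14)*(2 + 14))/V) = -20 + 4*((138 + 2*14*11*16)/V) = -20 + 4*((138 + 4928)/V) = -20 + 4*(5066/V) = -20 + 20264/V)
-C(297) = -(-20 + 20264/297) = -1*14324/297 = -14324/297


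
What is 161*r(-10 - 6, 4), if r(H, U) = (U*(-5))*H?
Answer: 51520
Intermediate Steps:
r(H, U) = -5*H*U (r(H, U) = (-5*U)*H = -5*H*U)
161*r(-10 - 6, 4) = 161*(-5*(-10 - 6)*4) = 161*(-5*(-16)*4) = 161*320 = 51520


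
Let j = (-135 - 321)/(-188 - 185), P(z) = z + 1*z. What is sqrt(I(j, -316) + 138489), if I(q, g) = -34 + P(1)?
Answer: sqrt(138457) ≈ 372.10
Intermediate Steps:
P(z) = 2*z (P(z) = z + z = 2*z)
j = 456/373 (j = -456/(-373) = -456*(-1/373) = 456/373 ≈ 1.2225)
I(q, g) = -32 (I(q, g) = -34 + 2*1 = -34 + 2 = -32)
sqrt(I(j, -316) + 138489) = sqrt(-32 + 138489) = sqrt(138457)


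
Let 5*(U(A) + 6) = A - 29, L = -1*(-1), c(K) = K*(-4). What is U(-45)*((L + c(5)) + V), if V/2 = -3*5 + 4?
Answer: 4264/5 ≈ 852.80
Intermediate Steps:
c(K) = -4*K
L = 1
U(A) = -59/5 + A/5 (U(A) = -6 + (A - 29)/5 = -6 + (-29 + A)/5 = -6 + (-29/5 + A/5) = -59/5 + A/5)
V = -22 (V = 2*(-3*5 + 4) = 2*(-15 + 4) = 2*(-11) = -22)
U(-45)*((L + c(5)) + V) = (-59/5 + (⅕)*(-45))*((1 - 4*5) - 22) = (-59/5 - 9)*((1 - 20) - 22) = -104*(-19 - 22)/5 = -104/5*(-41) = 4264/5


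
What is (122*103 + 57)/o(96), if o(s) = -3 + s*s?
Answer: 12623/9213 ≈ 1.3701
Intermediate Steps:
o(s) = -3 + s²
(122*103 + 57)/o(96) = (122*103 + 57)/(-3 + 96²) = (12566 + 57)/(-3 + 9216) = 12623/9213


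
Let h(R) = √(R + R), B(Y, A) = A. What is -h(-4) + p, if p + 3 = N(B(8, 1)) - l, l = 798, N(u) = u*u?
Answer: -800 - 2*I*√2 ≈ -800.0 - 2.8284*I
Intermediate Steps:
N(u) = u²
p = -800 (p = -3 + (1² - 1*798) = -3 + (1 - 798) = -3 - 797 = -800)
h(R) = √2*√R (h(R) = √(2*R) = √2*√R)
-h(-4) + p = -√2*√(-4) - 800 = -√2*2*I - 800 = -2*I*√2 - 800 = -800 - 2*I*√2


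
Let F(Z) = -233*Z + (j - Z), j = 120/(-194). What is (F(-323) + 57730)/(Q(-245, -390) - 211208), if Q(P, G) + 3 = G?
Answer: -994708/1578869 ≈ -0.63001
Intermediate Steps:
j = -60/97 (j = 120*(-1/194) = -60/97 ≈ -0.61856)
Q(P, G) = -3 + G
F(Z) = -60/97 - 234*Z (F(Z) = -233*Z + (-60/97 - Z) = -60/97 - 234*Z)
(F(-323) + 57730)/(Q(-245, -390) - 211208) = ((-60/97 - 234*(-323)) + 57730)/((-3 - 390) - 211208) = ((-60/97 + 75582) + 57730)/(-393 - 211208) = (7331394/97 + 57730)/(-211601) = (12931204/97)*(-1/211601) = -994708/1578869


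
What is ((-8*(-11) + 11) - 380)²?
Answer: 78961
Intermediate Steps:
((-8*(-11) + 11) - 380)² = ((88 + 11) - 380)² = (99 - 380)² = (-281)² = 78961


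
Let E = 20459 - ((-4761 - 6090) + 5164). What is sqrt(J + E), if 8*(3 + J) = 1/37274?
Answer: sqrt(145287220738109)/74548 ≈ 161.69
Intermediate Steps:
E = 26146 (E = 20459 - (-10851 + 5164) = 20459 - 1*(-5687) = 20459 + 5687 = 26146)
J = -894575/298192 (J = -3 + (1/8)/37274 = -3 + (1/8)*(1/37274) = -3 + 1/298192 = -894575/298192 ≈ -3.0000)
sqrt(J + E) = sqrt(-894575/298192 + 26146) = sqrt(7795633457/298192) = sqrt(145287220738109)/74548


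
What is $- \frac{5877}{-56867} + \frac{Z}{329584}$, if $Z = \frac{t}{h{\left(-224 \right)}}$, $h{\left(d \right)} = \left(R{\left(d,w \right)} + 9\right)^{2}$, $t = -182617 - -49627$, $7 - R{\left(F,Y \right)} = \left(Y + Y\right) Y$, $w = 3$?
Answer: $\frac{92559171}{37484906656} \approx 0.0024692$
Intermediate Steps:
$R{\left(F,Y \right)} = 7 - 2 Y^{2}$ ($R{\left(F,Y \right)} = 7 - \left(Y + Y\right) Y = 7 - 2 Y Y = 7 - 2 Y^{2}$)
$t = -132990$ ($t = -182617 + 49627 = -132990$)
$h{\left(d \right)} = 4$ ($h{\left(d \right)} = \left(\left(7 - 2 \cdot 3^{2}\right) + 9\right)^{2} = \left(\left(7 - 18\right) + 9\right)^{2} = \left(-11 + 9\right)^{2} = \left(-2\right)^{2} = 4$)
$Z = - \frac{66495}{2}$ ($Z = - \frac{132990}{4} = \left(-132990\right) \frac{1}{4} = - \frac{66495}{2} \approx -33248.0$)
$- \frac{5877}{-56867} + \frac{Z}{329584} = - \frac{5877}{-56867} - \frac{66495}{2 \cdot 329584} = \left(-5877\right) \left(- \frac{1}{56867}\right) - \frac{66495}{659168} = \frac{5877}{56867} - \frac{66495}{659168} = \frac{92559171}{37484906656}$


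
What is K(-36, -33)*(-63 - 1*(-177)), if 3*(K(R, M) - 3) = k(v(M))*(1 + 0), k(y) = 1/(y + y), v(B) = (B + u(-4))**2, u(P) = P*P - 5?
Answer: 165547/484 ≈ 342.04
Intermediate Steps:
u(P) = -5 + P**2 (u(P) = P**2 - 5 = -5 + P**2)
v(B) = (11 + B)**2 (v(B) = (B + (-5 + (-4)**2))**2 = (B + (-5 + 16))**2 = (B + 11)**2 = (11 + B)**2)
k(y) = 1/(2*y)
K(R, M) = 3 + 1/(6*(11 + M)**2) (K(R, M) = 3 + ((1/(2*((11 + M)**2)))*(1 + 0))/3 = 3 + ((1/(2*(11 + M)**2))*1)/3 = 3 + (1/(2*(11 + M)**2))/3 = 3 + 1/(6*(11 + M)**2))
K(-36, -33)*(-63 - 1*(-177)) = (3 + 1/(6*(11 - 33)**2))*(-63 - 1*(-177)) = (3 + (1/6)/(-22)**2)*(-63 + 177) = (3 + (1/6)*(1/484))*114 = (3 + 1/2904)*114 = (8713/2904)*114 = 165547/484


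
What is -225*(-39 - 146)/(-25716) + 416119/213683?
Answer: 602120443/1831690676 ≈ 0.32872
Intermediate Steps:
-225*(-39 - 146)/(-25716) + 416119/213683 = -225*(-185)*(-1/25716) + 416119*(1/213683) = 41625*(-1/25716) + 416119/213683 = -13875/8572 + 416119/213683 = 602120443/1831690676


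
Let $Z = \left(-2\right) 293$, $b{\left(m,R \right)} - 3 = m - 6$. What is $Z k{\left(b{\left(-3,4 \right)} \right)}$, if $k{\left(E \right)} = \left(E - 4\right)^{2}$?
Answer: $-58600$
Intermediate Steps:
$b{\left(m,R \right)} = -3 + m$ ($b{\left(m,R \right)} = 3 + \left(m - 6\right) = 3 + \left(-6 + m\right) = -3 + m$)
$k{\left(E \right)} = \left(-4 + E\right)^{2}$
$Z = -586$
$Z k{\left(b{\left(-3,4 \right)} \right)} = - 586 \left(-4 - 6\right)^{2} = - 586 \left(-10\right)^{2} = \left(-586\right) 100 = -58600$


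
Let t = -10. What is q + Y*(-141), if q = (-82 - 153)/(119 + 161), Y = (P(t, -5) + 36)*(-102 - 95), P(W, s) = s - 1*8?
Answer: 35776729/56 ≈ 6.3887e+5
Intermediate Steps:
P(W, s) = -8 + s (P(W, s) = s - 8 = -8 + s)
Y = -4531 (Y = ((-8 - 5) + 36)*(-102 - 95) = (-13 + 36)*(-197) = 23*(-197) = -4531)
q = -47/56 (q = -235/280 = -235*1/280 = -47/56 ≈ -0.83929)
q + Y*(-141) = -47/56 - 4531*(-141) = -47/56 + 638871 = 35776729/56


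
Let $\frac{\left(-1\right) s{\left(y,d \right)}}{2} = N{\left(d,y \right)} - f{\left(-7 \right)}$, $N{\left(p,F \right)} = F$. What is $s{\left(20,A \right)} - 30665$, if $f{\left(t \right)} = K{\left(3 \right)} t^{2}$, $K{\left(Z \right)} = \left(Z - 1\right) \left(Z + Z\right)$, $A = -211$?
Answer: $-29529$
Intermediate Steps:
$K{\left(Z \right)} = 2 Z \left(-1 + Z\right)$ ($K{\left(Z \right)} = \left(-1 + Z\right) 2 Z = 2 Z \left(-1 + Z\right)$)
$f{\left(t \right)} = 12 t^{2}$ ($f{\left(t \right)} = 2 \cdot 3 \left(-1 + 3\right) t^{2} = 2 \cdot 3 \cdot 2 t^{2} = 12 t^{2}$)
$s{\left(y,d \right)} = 1176 - 2 y$ ($s{\left(y,d \right)} = - 2 \left(y - 12 \left(-7\right)^{2}\right) = - 2 \left(y - 12 \cdot 49\right) = - 2 \left(y - 588\right) = - 2 \left(-588 + y\right) = 1176 - 2 y$)
$s{\left(20,A \right)} - 30665 = \left(1176 - 40\right) - 30665 = 1136 - 30665 = -29529$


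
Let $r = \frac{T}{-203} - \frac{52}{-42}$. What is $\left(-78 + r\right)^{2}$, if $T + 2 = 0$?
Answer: $\frac{2184814564}{370881} \approx 5890.9$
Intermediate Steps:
$T = -2$ ($T = -2 + 0 = -2$)
$r = \frac{760}{609}$ ($r = - \frac{2}{-203} - \frac{52}{-42} = \left(-2\right) \left(- \frac{1}{203}\right) - - \frac{26}{21} = \frac{2}{203} + \frac{26}{21} = \frac{760}{609} \approx 1.2479$)
$\left(-78 + r\right)^{2} = \left(-78 + \frac{760}{609}\right)^{2} = \left(- \frac{46742}{609}\right)^{2} = \frac{2184814564}{370881}$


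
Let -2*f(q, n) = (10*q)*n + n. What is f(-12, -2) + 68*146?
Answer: 9809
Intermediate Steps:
f(q, n) = -n/2 - 5*n*q (f(q, n) = -((10*q)*n + n)/2 = -(10*n*q + n)/2 = -(n + 10*n*q)/2 = -n/2 - 5*n*q)
f(-12, -2) + 68*146 = -½*(-2)*(1 + 10*(-12)) + 68*146 = -½*(-2)*(1 - 120) + 9928 = -½*(-2)*(-119) + 9928 = -119 + 9928 = 9809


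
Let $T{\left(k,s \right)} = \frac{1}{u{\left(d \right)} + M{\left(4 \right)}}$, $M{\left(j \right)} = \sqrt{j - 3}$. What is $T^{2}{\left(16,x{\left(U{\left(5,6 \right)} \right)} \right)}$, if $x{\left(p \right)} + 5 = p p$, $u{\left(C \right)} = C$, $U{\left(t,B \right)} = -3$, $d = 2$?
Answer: $\frac{1}{9} \approx 0.11111$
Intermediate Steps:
$M{\left(j \right)} = \sqrt{-3 + j}$
$x{\left(p \right)} = -5 + p^{2}$ ($x{\left(p \right)} = -5 + p p = -5 + p^{2}$)
$T{\left(k,s \right)} = \frac{1}{3}$ ($T{\left(k,s \right)} = \frac{1}{2 + \sqrt{-3 + 4}} = \frac{1}{2 + \sqrt{1}} = \frac{1}{2 + 1} = \frac{1}{3}$)
$T^{2}{\left(16,x{\left(U{\left(5,6 \right)} \right)} \right)} = \left(\frac{1}{3}\right)^{2} = \frac{1}{9}$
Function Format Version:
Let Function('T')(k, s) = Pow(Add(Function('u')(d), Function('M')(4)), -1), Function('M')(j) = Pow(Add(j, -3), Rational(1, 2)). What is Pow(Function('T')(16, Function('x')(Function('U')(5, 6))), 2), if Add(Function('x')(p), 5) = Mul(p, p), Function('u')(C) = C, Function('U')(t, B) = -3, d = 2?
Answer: Rational(1, 9) ≈ 0.11111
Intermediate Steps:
Function('M')(j) = Pow(Add(-3, j), Rational(1, 2))
Function('x')(p) = Add(-5, Pow(p, 2)) (Function('x')(p) = Add(-5, Mul(p, p)) = Add(-5, Pow(p, 2)))
Function('T')(k, s) = Rational(1, 3) (Function('T')(k, s) = Pow(Add(2, Pow(Add(-3, 4), Rational(1, 2))), -1) = Pow(Add(2, Pow(1, Rational(1, 2))), -1) = Pow(Add(2, 1), -1) = Pow(3, -1) = Rational(1, 3))
Pow(Function('T')(16, Function('x')(Function('U')(5, 6))), 2) = Pow(Rational(1, 3), 2) = Rational(1, 9)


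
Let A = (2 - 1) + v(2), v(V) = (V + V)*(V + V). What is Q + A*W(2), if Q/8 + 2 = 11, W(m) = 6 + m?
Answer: 208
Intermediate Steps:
Q = 72 (Q = -16 + 8*11 = -16 + 88 = 72)
v(V) = 4*V² (v(V) = (2*V)*(2*V) = 4*V²)
A = 17 (A = (2 - 1) + 4*2² = 1 + 4*4 = 1 + 16 = 17)
Q + A*W(2) = 72 + 17*(6 + 2) = 72 + 17*8 = 72 + 136 = 208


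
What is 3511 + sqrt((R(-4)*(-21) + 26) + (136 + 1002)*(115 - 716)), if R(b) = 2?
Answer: 3511 + I*sqrt(683954) ≈ 3511.0 + 827.01*I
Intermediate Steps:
3511 + sqrt((R(-4)*(-21) + 26) + (136 + 1002)*(115 - 716)) = 3511 + sqrt((2*(-21) + 26) + (136 + 1002)*(115 - 716)) = 3511 + sqrt((-42 + 26) + 1138*(-601)) = 3511 + sqrt(-16 - 683938) = 3511 + sqrt(-683954) = 3511 + I*sqrt(683954)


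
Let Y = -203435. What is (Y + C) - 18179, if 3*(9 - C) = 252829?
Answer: -917644/3 ≈ -3.0588e+5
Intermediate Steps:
C = -252802/3 (C = 9 - ⅓*252829 = 9 - 252829/3 = -252802/3 ≈ -84267.)
(Y + C) - 18179 = (-203435 - 252802/3) - 18179 = -863107/3 - 18179 = -917644/3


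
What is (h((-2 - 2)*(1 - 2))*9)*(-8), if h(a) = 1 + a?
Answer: -360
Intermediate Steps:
(h((-2 - 2)*(1 - 2))*9)*(-8) = ((1 + (-2 - 2)*(1 - 2))*9)*(-8) = ((1 - 4*(-1))*9)*(-8) = ((1 + 4)*9)*(-8) = (5*9)*(-8) = 45*(-8) = -360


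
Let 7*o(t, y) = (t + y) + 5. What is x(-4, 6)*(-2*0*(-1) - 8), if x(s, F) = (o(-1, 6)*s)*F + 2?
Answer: 1808/7 ≈ 258.29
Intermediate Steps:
o(t, y) = 5/7 + t/7 + y/7 (o(t, y) = ((t + y) + 5)/7 = (5 + t + y)/7 = 5/7 + t/7 + y/7)
x(s, F) = 2 + 10*F*s/7 (x(s, F) = ((5/7 + (⅐)*(-1) + (⅐)*6)*s)*F + 2 = ((5/7 - ⅐ + 6/7)*s)*F + 2 = (10*s/7)*F + 2 = 10*F*s/7 + 2 = 2 + 10*F*s/7)
x(-4, 6)*(-2*0*(-1) - 8) = (2 + (10/7)*6*(-4))*(-2*0*(-1) - 8) = (2 - 240/7)*(0*(-1) - 8) = -226*(0 - 8)/7 = -226/7*(-8) = 1808/7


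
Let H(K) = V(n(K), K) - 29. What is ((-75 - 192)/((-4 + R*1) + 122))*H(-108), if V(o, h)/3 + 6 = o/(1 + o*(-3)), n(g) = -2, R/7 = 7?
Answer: 89445/1169 ≈ 76.514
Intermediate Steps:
R = 49 (R = 7*7 = 49)
V(o, h) = -18 + 3*o/(1 - 3*o) (V(o, h) = -18 + 3*(o/(1 + o*(-3))) = -18 + 3*(o/(1 - 3*o)) = -18 + 3*o/(1 - 3*o))
H(K) = -335/7 (H(K) = 3*(6 - 19*(-2))/(-1 + 3*(-2)) - 29 = 3*(6 + 38)/(-1 - 6) - 29 = 3*44/(-7) - 29 = 3*(-1/7)*44 - 29 = -132/7 - 29 = -335/7)
((-75 - 192)/((-4 + R*1) + 122))*H(-108) = ((-75 - 192)/((-4 + 49*1) + 122))*(-335/7) = -267/((-4 + 49) + 122)*(-335/7) = -267/(45 + 122)*(-335/7) = -267/167*(-335/7) = 89445/1169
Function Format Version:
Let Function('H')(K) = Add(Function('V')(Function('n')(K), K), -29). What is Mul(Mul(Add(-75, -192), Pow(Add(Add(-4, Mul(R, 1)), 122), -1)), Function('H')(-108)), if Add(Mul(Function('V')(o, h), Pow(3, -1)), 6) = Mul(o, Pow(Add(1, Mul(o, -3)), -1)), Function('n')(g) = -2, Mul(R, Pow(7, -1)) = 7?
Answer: Rational(89445, 1169) ≈ 76.514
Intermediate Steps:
R = 49 (R = Mul(7, 7) = 49)
Function('V')(o, h) = Add(-18, Mul(3, o, Pow(Add(1, Mul(-3, o)), -1))) (Function('V')(o, h) = Add(-18, Mul(3, Mul(o, Pow(Add(1, Mul(o, -3)), -1)))) = Add(-18, Mul(3, Mul(o, Pow(Add(1, Mul(-3, o)), -1)))) = Add(-18, Mul(3, o, Pow(Add(1, Mul(-3, o)), -1))))
Function('H')(K) = Rational(-335, 7) (Function('H')(K) = Add(Mul(3, Pow(Add(-1, Mul(3, -2)), -1), Add(6, Mul(-19, -2))), -29) = Add(Mul(3, Pow(Add(-1, -6), -1), Add(6, 38)), -29) = Add(Mul(3, Pow(-7, -1), 44), -29) = Add(Mul(3, Rational(-1, 7), 44), -29) = Add(Rational(-132, 7), -29) = Rational(-335, 7))
Mul(Mul(Add(-75, -192), Pow(Add(Add(-4, Mul(R, 1)), 122), -1)), Function('H')(-108)) = Mul(Mul(Add(-75, -192), Pow(Add(Add(-4, Mul(49, 1)), 122), -1)), Rational(-335, 7)) = Mul(Mul(-267, Pow(Add(Add(-4, 49), 122), -1)), Rational(-335, 7)) = Mul(Mul(-267, Pow(Add(45, 122), -1)), Rational(-335, 7)) = Mul(Mul(-267, Pow(167, -1)), Rational(-335, 7)) = Mul(Mul(-267, Rational(1, 167)), Rational(-335, 7)) = Mul(Rational(-267, 167), Rational(-335, 7)) = Rational(89445, 1169)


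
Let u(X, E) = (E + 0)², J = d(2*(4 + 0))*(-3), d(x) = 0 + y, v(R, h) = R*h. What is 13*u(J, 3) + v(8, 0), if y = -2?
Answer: 117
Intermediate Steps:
d(x) = -2 (d(x) = 0 - 2 = -2)
J = 6 (J = -2*(-3) = 6)
u(X, E) = E²
13*u(J, 3) + v(8, 0) = 13*3² + 8*0 = 13*9 + 0 = 117 + 0 = 117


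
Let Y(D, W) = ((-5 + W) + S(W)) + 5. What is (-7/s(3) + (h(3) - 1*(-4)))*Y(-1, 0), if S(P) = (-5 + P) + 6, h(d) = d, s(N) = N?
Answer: 14/3 ≈ 4.6667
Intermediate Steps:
S(P) = 1 + P
Y(D, W) = 1 + 2*W (Y(D, W) = ((-5 + W) + (1 + W)) + 5 = (-4 + 2*W) + 5 = 1 + 2*W)
(-7/s(3) + (h(3) - 1*(-4)))*Y(-1, 0) = (-7/3 + (3 - 1*(-4)))*(1 + 2*0) = (-7*⅓ + (3 + 4))*(1 + 0) = (-7/3 + 7)*1 = (14/3)*1 = 14/3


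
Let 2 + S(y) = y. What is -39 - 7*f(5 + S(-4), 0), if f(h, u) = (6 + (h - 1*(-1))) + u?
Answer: -81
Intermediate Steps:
S(y) = -2 + y
f(h, u) = 7 + h + u (f(h, u) = (6 + (h + 1)) + u = (6 + (1 + h)) + u = (7 + h) + u = 7 + h + u)
-39 - 7*f(5 + S(-4), 0) = -39 - 7*(7 + (5 + (-2 - 4)) + 0) = -39 - 7*(7 + (5 - 6) + 0) = -39 - 7*(7 - 1 + 0) = -39 - 7*6 = -39 - 42 = -81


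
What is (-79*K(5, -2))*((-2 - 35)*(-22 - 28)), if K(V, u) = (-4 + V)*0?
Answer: 0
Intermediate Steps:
K(V, u) = 0
(-79*K(5, -2))*((-2 - 35)*(-22 - 28)) = (-79*0)*((-2 - 35)*(-22 - 28)) = 0*(-37*(-50)) = 0*1850 = 0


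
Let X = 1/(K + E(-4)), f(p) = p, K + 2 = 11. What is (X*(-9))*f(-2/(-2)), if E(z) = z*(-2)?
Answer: -9/17 ≈ -0.52941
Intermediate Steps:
E(z) = -2*z
K = 9 (K = -2 + 11 = 9)
X = 1/17 (X = 1/(9 - 2*(-4)) = 1/(9 + 8) = 1/17 ≈ 0.058824)
(X*(-9))*f(-2/(-2)) = ((1/17)*(-9))*(-2/(-2)) = -(-18)*(-1)/(17*2) = -9/17*1 = -9/17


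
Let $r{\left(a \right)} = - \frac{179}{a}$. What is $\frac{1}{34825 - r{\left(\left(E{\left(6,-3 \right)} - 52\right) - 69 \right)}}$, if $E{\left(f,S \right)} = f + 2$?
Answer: $\frac{113}{3935046} \approx 2.8716 \cdot 10^{-5}$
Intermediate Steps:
$E{\left(f,S \right)} = 2 + f$
$\frac{1}{34825 - r{\left(\left(E{\left(6,-3 \right)} - 52\right) - 69 \right)}} = \frac{1}{34825 - - \frac{179}{\left(\left(2 + 6\right) - 52\right) - 69}} = \frac{1}{34825 - - \frac{179}{\left(8 - 52\right) - 69}} = \frac{1}{34825 - - \frac{179}{-44 - 69}} = \frac{1}{34825 - - \frac{179}{-113}} = \frac{1}{34825 - \left(-179\right) \left(- \frac{1}{113}\right)} = \frac{1}{34825 - \frac{179}{113}} = \frac{1}{\frac{3935046}{113}} = \frac{113}{3935046}$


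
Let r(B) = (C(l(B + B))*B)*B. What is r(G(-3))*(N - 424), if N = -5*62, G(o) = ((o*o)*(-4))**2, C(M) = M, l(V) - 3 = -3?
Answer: 0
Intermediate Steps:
l(V) = 0 (l(V) = 3 - 3 = 0)
G(o) = 16*o**4 (G(o) = (o**2*(-4))**2 = (-4*o**2)**2 = 16*o**4)
N = -310
r(B) = 0 (r(B) = (0*B)*B = 0*B = 0)
r(G(-3))*(N - 424) = 0*(-310 - 424) = 0*(-734) = 0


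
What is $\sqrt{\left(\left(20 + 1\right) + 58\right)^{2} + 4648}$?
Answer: $\sqrt{10889} \approx 104.35$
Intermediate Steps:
$\sqrt{\left(\left(20 + 1\right) + 58\right)^{2} + 4648} = \sqrt{\left(21 + 58\right)^{2} + 4648} = \sqrt{79^{2} + 4648} = \sqrt{6241 + 4648} = \sqrt{10889}$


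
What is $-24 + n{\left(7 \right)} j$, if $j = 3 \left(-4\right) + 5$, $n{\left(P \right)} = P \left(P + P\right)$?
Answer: $-710$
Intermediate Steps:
$n{\left(P \right)} = 2 P^{2}$ ($n{\left(P \right)} = P 2 P = 2 P^{2}$)
$j = -7$ ($j = -12 + 5 = -7$)
$-24 + n{\left(7 \right)} j = -24 + 2 \cdot 7^{2} \left(-7\right) = -24 + 2 \cdot 49 \left(-7\right) = -24 + 98 \left(-7\right) = -24 - 686 = -710$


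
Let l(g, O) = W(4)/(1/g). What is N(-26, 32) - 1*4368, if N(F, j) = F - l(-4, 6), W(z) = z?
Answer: -4378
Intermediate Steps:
l(g, O) = 4*g (l(g, O) = 4/(1/g) = 4*g)
N(F, j) = 16 + F (N(F, j) = F - 4*(-4) = F - 1*(-16) = F + 16 = 16 + F)
N(-26, 32) - 1*4368 = (16 - 26) - 1*4368 = -10 - 4368 = -4378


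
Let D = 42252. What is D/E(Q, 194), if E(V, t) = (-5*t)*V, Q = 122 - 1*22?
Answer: -10563/24250 ≈ -0.43559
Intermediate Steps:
Q = 100 (Q = 122 - 22 = 100)
E(V, t) = -5*V*t
D/E(Q, 194) = 42252/((-5*100*194)) = 42252/(-97000) = 42252*(-1/97000) = -10563/24250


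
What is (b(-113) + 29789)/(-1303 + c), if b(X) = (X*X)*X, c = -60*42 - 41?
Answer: 117759/322 ≈ 365.71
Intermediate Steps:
c = -2561 (c = -2520 - 41 = -2561)
b(X) = X³ (b(X) = X²*X = X³)
(b(-113) + 29789)/(-1303 + c) = ((-113)³ + 29789)/(-1303 - 2561) = (-1442897 + 29789)/(-3864) = -1413108*(-1/3864) = 117759/322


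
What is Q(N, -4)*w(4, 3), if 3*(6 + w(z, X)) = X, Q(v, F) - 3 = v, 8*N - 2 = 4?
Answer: -75/4 ≈ -18.750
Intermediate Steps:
N = 3/4 (N = 1/4 + (1/8)*4 = 1/4 + 1/2 = 3/4 ≈ 0.75000)
Q(v, F) = 3 + v
w(z, X) = -6 + X/3
Q(N, -4)*w(4, 3) = (3 + 3/4)*(-6 + (1/3)*3) = 15*(-6 + 1)/4 = (15/4)*(-5) = -75/4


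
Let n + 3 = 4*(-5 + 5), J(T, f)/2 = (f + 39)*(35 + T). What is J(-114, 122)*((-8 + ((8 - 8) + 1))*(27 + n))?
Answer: 4273584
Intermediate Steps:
J(T, f) = 2*(35 + T)*(39 + f) (J(T, f) = 2*((f + 39)*(35 + T)) = 2*((39 + f)*(35 + T)) = 2*((35 + T)*(39 + f)) = 2*(35 + T)*(39 + f))
n = -3 (n = -3 + 4*(-5 + 5) = -3 + 4*0 = -3 + 0 = -3)
J(-114, 122)*((-8 + ((8 - 8) + 1))*(27 + n)) = (2730 + 70*122 + 78*(-114) + 2*(-114)*122)*((-8 + ((8 - 8) + 1))*(27 - 3)) = (2730 + 8540 - 8892 - 27816)*((-8 + (0 + 1))*24) = -25438*(-8 + 1)*24 = -(-178066)*24 = -25438*(-168) = 4273584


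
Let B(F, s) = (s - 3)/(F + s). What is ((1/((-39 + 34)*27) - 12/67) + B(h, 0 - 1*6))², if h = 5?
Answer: 6354959524/81812025 ≈ 77.678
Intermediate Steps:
B(F, s) = (-3 + s)/(F + s)
((1/((-39 + 34)*27) - 12/67) + B(h, 0 - 1*6))² = ((1/((-39 + 34)*27) - 12/67) + (-3 + (0 - 1*6))/(5 + (0 - 1*6)))² = (((1/27)/(-5) - 12*1/67) + (-3 + (0 - 6))/(5 + (0 - 6)))² = ((-⅕*1/27 - 12/67) + (-3 - 6)/(5 - 6))² = ((-1/135 - 12/67) - 9/(-1))² = (-1687/9045 - 1*(-9))² = (-1687/9045 + 9)² = (79718/9045)² = 6354959524/81812025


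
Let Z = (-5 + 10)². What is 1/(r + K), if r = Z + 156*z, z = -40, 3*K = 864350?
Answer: 3/845705 ≈ 3.5473e-6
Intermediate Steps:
K = 864350/3 (K = (⅓)*864350 = 864350/3 ≈ 2.8812e+5)
Z = 25 (Z = 5² = 25)
r = -6215 (r = 25 + 156*(-40) = 25 - 6240 = -6215)
1/(r + K) = 1/(-6215 + 864350/3) = 1/(845705/3) = 3/845705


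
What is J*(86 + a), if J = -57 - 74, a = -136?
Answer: 6550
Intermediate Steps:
J = -131
J*(86 + a) = -131*(86 - 136) = -131*(-50) = 6550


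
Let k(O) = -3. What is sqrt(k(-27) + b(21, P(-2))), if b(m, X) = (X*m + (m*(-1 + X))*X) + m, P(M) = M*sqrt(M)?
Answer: 5*I*sqrt(6) ≈ 12.247*I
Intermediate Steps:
P(M) = M**(3/2)
b(m, X) = m + X*m + X*m*(-1 + X) (b(m, X) = (X*m + X*m*(-1 + X)) + m = m + X*m + X*m*(-1 + X))
sqrt(k(-27) + b(21, P(-2))) = sqrt(-3 + 21*(1 + ((-2)**(3/2))**2)) = sqrt(-3 + 21*(1 + (-2*I*sqrt(2))**2)) = sqrt(-3 + 21*(1 - 8)) = sqrt(-3 + 21*(-7)) = sqrt(-3 - 147) = sqrt(-150) = 5*I*sqrt(6)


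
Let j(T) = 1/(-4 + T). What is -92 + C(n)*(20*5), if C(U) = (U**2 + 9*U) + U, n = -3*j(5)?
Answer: -2192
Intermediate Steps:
n = -3 (n = -3/(-4 + 5) = -3/1 = -3*1 = -3)
C(U) = U**2 + 10*U
-92 + C(n)*(20*5) = -92 + (-3*(10 - 3))*(20*5) = -92 - 3*7*100 = -92 - 21*100 = -92 - 2100 = -2192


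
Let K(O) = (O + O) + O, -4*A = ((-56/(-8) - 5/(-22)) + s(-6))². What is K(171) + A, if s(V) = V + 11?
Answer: 920807/1936 ≈ 475.62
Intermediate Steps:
s(V) = 11 + V
A = -72361/1936 (A = -((-56/(-8) - 5/(-22)) + (11 - 6))²/4 = -((-56*(-⅛) - 5*(-1/22)) + 5)²/4 = -((7 + 5/22) + 5)²/4 = -(159/22 + 5)²/4 = -(269/22)²/4 = -¼*72361/484 = -72361/1936 ≈ -37.377)
K(O) = 3*O (K(O) = 2*O + O = 3*O)
K(171) + A = 3*171 - 72361/1936 = 513 - 72361/1936 = 920807/1936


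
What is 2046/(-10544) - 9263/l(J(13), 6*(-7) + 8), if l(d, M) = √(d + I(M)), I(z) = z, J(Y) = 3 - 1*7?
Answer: -1023/5272 + 9263*I*√38/38 ≈ -0.19404 + 1502.7*I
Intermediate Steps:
J(Y) = -4 (J(Y) = 3 - 7 = -4)
l(d, M) = √(M + d) (l(d, M) = √(d + M) = √(M + d))
2046/(-10544) - 9263/l(J(13), 6*(-7) + 8) = 2046/(-10544) - 9263/√((6*(-7) + 8) - 4) = 2046*(-1/10544) - 9263/√((-42 + 8) - 4) = -1023/5272 - 9263/√(-34 - 4) = -1023/5272 - 9263*(-I*√38/38) = -1023/5272 - (-9263)*I*√38/38 = -1023/5272 + 9263*I*√38/38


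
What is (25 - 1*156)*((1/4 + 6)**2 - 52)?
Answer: 27117/16 ≈ 1694.8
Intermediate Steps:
(25 - 1*156)*((1/4 + 6)**2 - 52) = (25 - 156)*((1/4 + 6)**2 - 52) = -131*((25/4)**2 - 52) = -131*(625/16 - 52) = -131*(-207/16) = 27117/16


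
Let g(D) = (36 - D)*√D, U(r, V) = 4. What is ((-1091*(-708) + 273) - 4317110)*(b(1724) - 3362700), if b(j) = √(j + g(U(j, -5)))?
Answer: 11918784144300 - 7088818*√447 ≈ 1.1919e+13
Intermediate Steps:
g(D) = √D*(36 - D)
b(j) = √(64 + j) (b(j) = √(j + √4*(36 - 1*4)) = √(j + 2*(36 - 4)) = √(j + 2*32) = √(j + 64) = √(64 + j))
((-1091*(-708) + 273) - 4317110)*(b(1724) - 3362700) = ((-1091*(-708) + 273) - 4317110)*(√(64 + 1724) - 3362700) = ((772428 + 273) - 4317110)*(√1788 - 3362700) = (772701 - 4317110)*(2*√447 - 3362700) = -3544409*(-3362700 + 2*√447) = 11918784144300 - 7088818*√447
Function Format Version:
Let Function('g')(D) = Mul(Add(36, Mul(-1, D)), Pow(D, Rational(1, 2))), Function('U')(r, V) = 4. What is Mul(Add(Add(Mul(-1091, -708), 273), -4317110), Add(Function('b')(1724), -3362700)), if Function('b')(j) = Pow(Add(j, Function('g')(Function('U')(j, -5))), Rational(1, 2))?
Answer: Add(11918784144300, Mul(-7088818, Pow(447, Rational(1, 2)))) ≈ 1.1919e+13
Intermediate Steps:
Function('g')(D) = Mul(Pow(D, Rational(1, 2)), Add(36, Mul(-1, D)))
Function('b')(j) = Pow(Add(64, j), Rational(1, 2)) (Function('b')(j) = Pow(Add(j, Mul(Pow(4, Rational(1, 2)), Add(36, Mul(-1, 4)))), Rational(1, 2)) = Pow(Add(j, Mul(2, Add(36, -4))), Rational(1, 2)) = Pow(Add(j, Mul(2, 32)), Rational(1, 2)) = Pow(Add(j, 64), Rational(1, 2)) = Pow(Add(64, j), Rational(1, 2)))
Mul(Add(Add(Mul(-1091, -708), 273), -4317110), Add(Function('b')(1724), -3362700)) = Mul(Add(Add(Mul(-1091, -708), 273), -4317110), Add(Pow(Add(64, 1724), Rational(1, 2)), -3362700)) = Mul(Add(Add(772428, 273), -4317110), Add(Pow(1788, Rational(1, 2)), -3362700)) = Mul(Add(772701, -4317110), Add(Mul(2, Pow(447, Rational(1, 2))), -3362700)) = Mul(-3544409, Add(-3362700, Mul(2, Pow(447, Rational(1, 2))))) = Add(11918784144300, Mul(-7088818, Pow(447, Rational(1, 2))))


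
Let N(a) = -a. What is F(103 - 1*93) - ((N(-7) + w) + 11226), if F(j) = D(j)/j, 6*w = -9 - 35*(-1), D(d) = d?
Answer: -33709/3 ≈ -11236.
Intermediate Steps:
w = 13/3 (w = (-9 - 35*(-1))/6 = (-9 + 35)/6 = (⅙)*26 = 13/3 ≈ 4.3333)
F(j) = 1 (F(j) = j/j = 1)
F(103 - 1*93) - ((N(-7) + w) + 11226) = 1 - ((-1*(-7) + 13/3) + 11226) = 1 - ((7 + 13/3) + 11226) = 1 - (34/3 + 11226) = 1 - 1*33712/3 = 1 - 33712/3 = -33709/3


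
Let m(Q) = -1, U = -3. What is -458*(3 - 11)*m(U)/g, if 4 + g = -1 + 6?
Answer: -3664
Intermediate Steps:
g = 1 (g = -4 + (-1 + 6) = -4 + 5 = 1)
-458*(3 - 11)*m(U)/g = -458*(3 - 11)*(-1/1) = -(-3664)*(-1*1) = -(-3664)*(-1) = -458*8 = -3664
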